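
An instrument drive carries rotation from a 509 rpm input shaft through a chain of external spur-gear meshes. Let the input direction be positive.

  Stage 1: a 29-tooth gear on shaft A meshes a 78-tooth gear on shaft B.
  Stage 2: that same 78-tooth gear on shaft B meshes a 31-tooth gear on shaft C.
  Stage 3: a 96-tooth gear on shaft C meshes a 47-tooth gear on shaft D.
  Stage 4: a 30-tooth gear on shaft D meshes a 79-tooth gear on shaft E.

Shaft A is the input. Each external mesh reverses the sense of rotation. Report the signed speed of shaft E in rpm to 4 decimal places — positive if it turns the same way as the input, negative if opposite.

Stage 1 [29T→78T]: ω = 509.0000×29/78 = 189.2436 rpm, dir flips to −; running = −189.2436
Stage 2 [78T→31T]: ω = 189.2436×78/31 = 476.1613 rpm, dir flips to +; running = +476.1613
Stage 3 [96T→47T]: ω = 476.1613×96/47 = 972.5848 rpm, dir flips to −; running = −972.5848
Stage 4 [30T→79T]: ω = 972.5848×30/79 = 369.3360 rpm, dir flips to +; running = +369.3360

+369.3360 rpm (same as input, |ω| = 369.3360 rpm)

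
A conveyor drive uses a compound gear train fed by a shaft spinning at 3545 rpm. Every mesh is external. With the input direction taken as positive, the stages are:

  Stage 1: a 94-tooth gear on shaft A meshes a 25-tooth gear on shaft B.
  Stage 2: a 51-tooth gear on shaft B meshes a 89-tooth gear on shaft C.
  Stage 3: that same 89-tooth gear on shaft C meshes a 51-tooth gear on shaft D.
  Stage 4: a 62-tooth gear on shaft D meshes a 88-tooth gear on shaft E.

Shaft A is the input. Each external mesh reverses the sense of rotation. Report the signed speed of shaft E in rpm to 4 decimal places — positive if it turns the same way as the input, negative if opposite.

Stage 1 [94T→25T]: ω = 3545.0000×94/25 = 13329.2000 rpm, dir flips to −; running = −13329.2000
Stage 2 [51T→89T]: ω = 13329.2000×51/89 = 7638.0809 rpm, dir flips to +; running = +7638.0809
Stage 3 [89T→51T]: ω = 7638.0809×89/51 = 13329.2000 rpm, dir flips to −; running = −13329.2000
Stage 4 [62T→88T]: ω = 13329.2000×62/88 = 9391.0273 rpm, dir flips to +; running = +9391.0273

+9391.0273 rpm (same as input, |ω| = 9391.0273 rpm)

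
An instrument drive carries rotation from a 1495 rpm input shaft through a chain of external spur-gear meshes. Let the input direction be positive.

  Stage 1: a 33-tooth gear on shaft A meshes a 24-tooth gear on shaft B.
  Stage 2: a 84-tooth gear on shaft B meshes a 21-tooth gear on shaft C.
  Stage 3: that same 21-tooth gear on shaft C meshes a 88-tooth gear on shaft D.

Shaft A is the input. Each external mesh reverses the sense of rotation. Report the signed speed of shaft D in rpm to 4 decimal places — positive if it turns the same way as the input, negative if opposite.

Stage 1 [33T→24T]: ω = 1495.0000×33/24 = 2055.6250 rpm, dir flips to −; running = −2055.6250
Stage 2 [84T→21T]: ω = 2055.6250×84/21 = 8222.5000 rpm, dir flips to +; running = +8222.5000
Stage 3 [21T→88T]: ω = 8222.5000×21/88 = 1962.1875 rpm, dir flips to −; running = −1962.1875

-1962.1875 rpm (opposite to input, |ω| = 1962.1875 rpm)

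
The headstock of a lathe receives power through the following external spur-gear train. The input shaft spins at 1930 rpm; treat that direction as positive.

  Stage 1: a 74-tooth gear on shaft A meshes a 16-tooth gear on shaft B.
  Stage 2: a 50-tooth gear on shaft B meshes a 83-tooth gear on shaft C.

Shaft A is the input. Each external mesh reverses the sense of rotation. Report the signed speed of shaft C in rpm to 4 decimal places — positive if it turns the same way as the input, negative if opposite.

Stage 1 [74T→16T]: ω = 1930.0000×74/16 = 8926.2500 rpm, dir flips to −; running = −8926.2500
Stage 2 [50T→83T]: ω = 8926.2500×50/83 = 5377.2590 rpm, dir flips to +; running = +5377.2590

+5377.2590 rpm (same as input, |ω| = 5377.2590 rpm)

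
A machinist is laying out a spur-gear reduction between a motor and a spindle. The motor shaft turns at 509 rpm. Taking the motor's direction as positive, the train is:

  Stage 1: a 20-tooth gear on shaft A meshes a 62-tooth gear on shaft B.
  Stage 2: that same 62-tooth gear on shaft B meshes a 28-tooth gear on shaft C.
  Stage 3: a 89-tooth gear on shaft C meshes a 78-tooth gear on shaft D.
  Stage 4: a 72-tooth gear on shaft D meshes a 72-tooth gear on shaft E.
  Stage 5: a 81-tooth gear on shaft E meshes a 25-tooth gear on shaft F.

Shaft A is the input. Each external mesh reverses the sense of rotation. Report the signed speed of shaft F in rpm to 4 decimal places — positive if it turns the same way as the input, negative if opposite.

-1344.0956 rpm (opposite to input, |ω| = 1344.0956 rpm)

Stage 1 [20T→62T]: ω = 509.0000×20/62 = 164.1935 rpm, dir flips to −; running = −164.1935
Stage 2 [62T→28T]: ω = 164.1935×62/28 = 363.5714 rpm, dir flips to +; running = +363.5714
Stage 3 [89T→78T]: ω = 363.5714×89/78 = 414.8443 rpm, dir flips to −; running = −414.8443
Stage 4 [72T→72T]: ω = 414.8443×72/72 = 414.8443 rpm, dir flips to +; running = +414.8443
Stage 5 [81T→25T]: ω = 414.8443×81/25 = 1344.0956 rpm, dir flips to −; running = −1344.0956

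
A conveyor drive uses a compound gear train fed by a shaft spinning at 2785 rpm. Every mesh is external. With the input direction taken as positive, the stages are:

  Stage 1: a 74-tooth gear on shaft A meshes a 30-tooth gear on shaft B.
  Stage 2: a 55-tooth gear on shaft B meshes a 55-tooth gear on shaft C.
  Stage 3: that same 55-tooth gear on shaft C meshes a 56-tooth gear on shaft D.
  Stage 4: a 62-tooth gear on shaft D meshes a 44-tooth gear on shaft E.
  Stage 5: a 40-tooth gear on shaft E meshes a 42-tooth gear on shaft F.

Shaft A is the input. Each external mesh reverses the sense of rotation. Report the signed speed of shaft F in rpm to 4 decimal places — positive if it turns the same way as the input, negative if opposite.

-9054.4076 rpm (opposite to input, |ω| = 9054.4076 rpm)

Stage 1 [74T→30T]: ω = 2785.0000×74/30 = 6869.6667 rpm, dir flips to −; running = −6869.6667
Stage 2 [55T→55T]: ω = 6869.6667×55/55 = 6869.6667 rpm, dir flips to +; running = +6869.6667
Stage 3 [55T→56T]: ω = 6869.6667×55/56 = 6746.9940 rpm, dir flips to −; running = −6746.9940
Stage 4 [62T→44T]: ω = 6746.9940×62/44 = 9507.1280 rpm, dir flips to +; running = +9507.1280
Stage 5 [40T→42T]: ω = 9507.1280×40/42 = 9054.4076 rpm, dir flips to −; running = −9054.4076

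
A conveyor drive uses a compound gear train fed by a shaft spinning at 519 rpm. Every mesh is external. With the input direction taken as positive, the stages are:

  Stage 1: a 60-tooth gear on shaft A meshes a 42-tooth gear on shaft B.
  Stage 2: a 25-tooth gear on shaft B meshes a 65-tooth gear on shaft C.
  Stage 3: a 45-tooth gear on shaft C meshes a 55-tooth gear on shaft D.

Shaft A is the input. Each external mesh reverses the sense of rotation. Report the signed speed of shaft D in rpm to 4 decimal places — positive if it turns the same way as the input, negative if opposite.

-233.3167 rpm (opposite to input, |ω| = 233.3167 rpm)

Stage 1 [60T→42T]: ω = 519.0000×60/42 = 741.4286 rpm, dir flips to −; running = −741.4286
Stage 2 [25T→65T]: ω = 741.4286×25/65 = 285.1648 rpm, dir flips to +; running = +285.1648
Stage 3 [45T→55T]: ω = 285.1648×45/55 = 233.3167 rpm, dir flips to −; running = −233.3167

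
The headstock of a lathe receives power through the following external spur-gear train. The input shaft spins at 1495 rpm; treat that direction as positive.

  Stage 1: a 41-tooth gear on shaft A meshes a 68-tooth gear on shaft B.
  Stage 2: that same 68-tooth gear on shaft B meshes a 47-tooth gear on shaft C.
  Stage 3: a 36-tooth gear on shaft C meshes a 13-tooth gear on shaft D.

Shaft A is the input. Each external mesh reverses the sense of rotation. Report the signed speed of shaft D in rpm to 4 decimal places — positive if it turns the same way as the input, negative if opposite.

Stage 1 [41T→68T]: ω = 1495.0000×41/68 = 901.3971 rpm, dir flips to −; running = −901.3971
Stage 2 [68T→47T]: ω = 901.3971×68/47 = 1304.1489 rpm, dir flips to +; running = +1304.1489
Stage 3 [36T→13T]: ω = 1304.1489×36/13 = 3611.4894 rpm, dir flips to −; running = −3611.4894

-3611.4894 rpm (opposite to input, |ω| = 3611.4894 rpm)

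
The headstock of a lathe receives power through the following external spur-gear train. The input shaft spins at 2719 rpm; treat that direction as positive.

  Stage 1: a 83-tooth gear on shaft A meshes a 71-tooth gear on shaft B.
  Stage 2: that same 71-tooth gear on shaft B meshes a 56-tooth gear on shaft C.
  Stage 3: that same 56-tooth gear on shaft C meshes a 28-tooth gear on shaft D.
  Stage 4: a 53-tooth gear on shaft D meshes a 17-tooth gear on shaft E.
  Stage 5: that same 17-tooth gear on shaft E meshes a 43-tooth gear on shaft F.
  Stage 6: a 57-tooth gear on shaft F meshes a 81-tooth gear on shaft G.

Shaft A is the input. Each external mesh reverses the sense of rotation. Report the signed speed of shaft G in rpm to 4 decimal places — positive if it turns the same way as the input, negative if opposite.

Stage 1 [83T→71T]: ω = 2719.0000×83/71 = 3178.5493 rpm, dir flips to −; running = −3178.5493
Stage 2 [71T→56T]: ω = 3178.5493×71/56 = 4029.9464 rpm, dir flips to +; running = +4029.9464
Stage 3 [56T→28T]: ω = 4029.9464×56/28 = 8059.8929 rpm, dir flips to −; running = −8059.8929
Stage 4 [53T→17T]: ω = 8059.8929×53/17 = 25127.9013 rpm, dir flips to +; running = +25127.9013
Stage 5 [17T→43T]: ω = 25127.9013×17/43 = 9934.2865 rpm, dir flips to −; running = −9934.2865
Stage 6 [57T→81T]: ω = 9934.2865×57/81 = 6990.7942 rpm, dir flips to +; running = +6990.7942

+6990.7942 rpm (same as input, |ω| = 6990.7942 rpm)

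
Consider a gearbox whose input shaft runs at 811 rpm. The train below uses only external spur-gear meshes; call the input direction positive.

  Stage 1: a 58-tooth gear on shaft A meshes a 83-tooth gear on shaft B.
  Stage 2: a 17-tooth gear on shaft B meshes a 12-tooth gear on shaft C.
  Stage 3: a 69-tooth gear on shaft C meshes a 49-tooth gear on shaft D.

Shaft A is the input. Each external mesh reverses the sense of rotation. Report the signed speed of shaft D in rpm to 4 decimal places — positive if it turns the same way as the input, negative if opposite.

-1130.5543 rpm (opposite to input, |ω| = 1130.5543 rpm)

Stage 1 [58T→83T]: ω = 811.0000×58/83 = 566.7229 rpm, dir flips to −; running = −566.7229
Stage 2 [17T→12T]: ω = 566.7229×17/12 = 802.8574 rpm, dir flips to +; running = +802.8574
Stage 3 [69T→49T]: ω = 802.8574×69/49 = 1130.5543 rpm, dir flips to −; running = −1130.5543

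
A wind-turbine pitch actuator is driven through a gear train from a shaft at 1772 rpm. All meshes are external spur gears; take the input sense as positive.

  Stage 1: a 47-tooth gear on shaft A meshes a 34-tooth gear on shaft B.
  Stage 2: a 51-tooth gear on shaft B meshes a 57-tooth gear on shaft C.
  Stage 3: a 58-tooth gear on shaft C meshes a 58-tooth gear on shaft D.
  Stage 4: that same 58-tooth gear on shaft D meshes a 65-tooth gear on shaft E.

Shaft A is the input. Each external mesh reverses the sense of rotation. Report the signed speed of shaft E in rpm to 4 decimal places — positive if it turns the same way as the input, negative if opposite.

+1955.6567 rpm (same as input, |ω| = 1955.6567 rpm)

Stage 1 [47T→34T]: ω = 1772.0000×47/34 = 2449.5294 rpm, dir flips to −; running = −2449.5294
Stage 2 [51T→57T]: ω = 2449.5294×51/57 = 2191.6842 rpm, dir flips to +; running = +2191.6842
Stage 3 [58T→58T]: ω = 2191.6842×58/58 = 2191.6842 rpm, dir flips to −; running = −2191.6842
Stage 4 [58T→65T]: ω = 2191.6842×58/65 = 1955.6567 rpm, dir flips to +; running = +1955.6567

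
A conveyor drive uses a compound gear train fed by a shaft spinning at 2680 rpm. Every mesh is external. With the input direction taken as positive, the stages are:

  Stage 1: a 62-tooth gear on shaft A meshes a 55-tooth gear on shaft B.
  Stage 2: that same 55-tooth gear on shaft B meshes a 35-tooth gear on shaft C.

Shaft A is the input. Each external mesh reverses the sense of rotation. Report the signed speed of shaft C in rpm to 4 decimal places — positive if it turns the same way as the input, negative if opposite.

Stage 1 [62T→55T]: ω = 2680.0000×62/55 = 3021.0909 rpm, dir flips to −; running = −3021.0909
Stage 2 [55T→35T]: ω = 3021.0909×55/35 = 4747.4286 rpm, dir flips to +; running = +4747.4286

+4747.4286 rpm (same as input, |ω| = 4747.4286 rpm)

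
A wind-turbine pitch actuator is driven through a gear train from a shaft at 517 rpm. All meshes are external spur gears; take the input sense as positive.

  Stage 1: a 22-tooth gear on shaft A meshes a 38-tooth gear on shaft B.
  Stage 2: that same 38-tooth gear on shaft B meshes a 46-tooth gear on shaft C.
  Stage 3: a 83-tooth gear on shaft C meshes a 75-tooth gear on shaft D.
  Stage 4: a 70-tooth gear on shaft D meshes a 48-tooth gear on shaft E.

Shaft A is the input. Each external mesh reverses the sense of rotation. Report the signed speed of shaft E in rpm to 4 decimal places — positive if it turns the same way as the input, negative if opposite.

Stage 1 [22T→38T]: ω = 517.0000×22/38 = 299.3158 rpm, dir flips to −; running = −299.3158
Stage 2 [38T→46T]: ω = 299.3158×38/46 = 247.2609 rpm, dir flips to +; running = +247.2609
Stage 3 [83T→75T]: ω = 247.2609×83/75 = 273.6354 rpm, dir flips to −; running = −273.6354
Stage 4 [70T→48T]: ω = 273.6354×70/48 = 399.0516 rpm, dir flips to +; running = +399.0516

+399.0516 rpm (same as input, |ω| = 399.0516 rpm)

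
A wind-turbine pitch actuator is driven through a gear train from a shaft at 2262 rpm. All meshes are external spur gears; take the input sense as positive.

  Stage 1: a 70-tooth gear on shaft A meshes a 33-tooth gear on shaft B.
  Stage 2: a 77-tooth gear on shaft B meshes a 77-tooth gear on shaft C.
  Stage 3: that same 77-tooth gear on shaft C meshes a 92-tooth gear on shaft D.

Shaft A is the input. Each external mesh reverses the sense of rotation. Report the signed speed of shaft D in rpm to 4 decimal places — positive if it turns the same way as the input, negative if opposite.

Stage 1 [70T→33T]: ω = 2262.0000×70/33 = 4798.1818 rpm, dir flips to −; running = −4798.1818
Stage 2 [77T→77T]: ω = 4798.1818×77/77 = 4798.1818 rpm, dir flips to +; running = +4798.1818
Stage 3 [77T→92T]: ω = 4798.1818×77/92 = 4015.8696 rpm, dir flips to −; running = −4015.8696

-4015.8696 rpm (opposite to input, |ω| = 4015.8696 rpm)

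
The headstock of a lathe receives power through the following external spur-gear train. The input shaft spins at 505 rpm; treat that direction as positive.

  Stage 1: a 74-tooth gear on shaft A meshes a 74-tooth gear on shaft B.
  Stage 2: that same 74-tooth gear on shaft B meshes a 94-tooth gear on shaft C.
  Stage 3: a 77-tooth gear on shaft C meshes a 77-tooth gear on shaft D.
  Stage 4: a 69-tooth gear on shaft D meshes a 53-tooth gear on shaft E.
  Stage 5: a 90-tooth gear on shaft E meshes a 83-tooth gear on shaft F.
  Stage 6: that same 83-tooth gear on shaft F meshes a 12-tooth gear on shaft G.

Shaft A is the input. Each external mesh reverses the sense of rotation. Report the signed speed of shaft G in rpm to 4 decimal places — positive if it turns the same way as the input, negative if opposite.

Stage 1 [74T→74T]: ω = 505.0000×74/74 = 505.0000 rpm, dir flips to −; running = −505.0000
Stage 2 [74T→94T]: ω = 505.0000×74/94 = 397.5532 rpm, dir flips to +; running = +397.5532
Stage 3 [77T→77T]: ω = 397.5532×77/77 = 397.5532 rpm, dir flips to −; running = −397.5532
Stage 4 [69T→53T]: ω = 397.5532×69/53 = 517.5692 rpm, dir flips to +; running = +517.5692
Stage 5 [90T→83T]: ω = 517.5692×90/83 = 561.2197 rpm, dir flips to −; running = −561.2197
Stage 6 [83T→12T]: ω = 561.2197×83/12 = 3881.7694 rpm, dir flips to +; running = +3881.7694

+3881.7694 rpm (same as input, |ω| = 3881.7694 rpm)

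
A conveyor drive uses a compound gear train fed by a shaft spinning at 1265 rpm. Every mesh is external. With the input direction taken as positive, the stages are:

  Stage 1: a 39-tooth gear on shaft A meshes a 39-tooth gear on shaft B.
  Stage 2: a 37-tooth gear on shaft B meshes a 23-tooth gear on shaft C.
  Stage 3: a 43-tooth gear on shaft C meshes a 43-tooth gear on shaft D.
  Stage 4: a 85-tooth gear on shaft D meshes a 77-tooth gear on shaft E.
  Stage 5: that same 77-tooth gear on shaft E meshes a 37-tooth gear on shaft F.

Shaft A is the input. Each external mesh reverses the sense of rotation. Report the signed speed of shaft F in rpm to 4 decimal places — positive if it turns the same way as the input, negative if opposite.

Stage 1 [39T→39T]: ω = 1265.0000×39/39 = 1265.0000 rpm, dir flips to −; running = −1265.0000
Stage 2 [37T→23T]: ω = 1265.0000×37/23 = 2035.0000 rpm, dir flips to +; running = +2035.0000
Stage 3 [43T→43T]: ω = 2035.0000×43/43 = 2035.0000 rpm, dir flips to −; running = −2035.0000
Stage 4 [85T→77T]: ω = 2035.0000×85/77 = 2246.4286 rpm, dir flips to +; running = +2246.4286
Stage 5 [77T→37T]: ω = 2246.4286×77/37 = 4675.0000 rpm, dir flips to −; running = −4675.0000

-4675.0000 rpm (opposite to input, |ω| = 4675.0000 rpm)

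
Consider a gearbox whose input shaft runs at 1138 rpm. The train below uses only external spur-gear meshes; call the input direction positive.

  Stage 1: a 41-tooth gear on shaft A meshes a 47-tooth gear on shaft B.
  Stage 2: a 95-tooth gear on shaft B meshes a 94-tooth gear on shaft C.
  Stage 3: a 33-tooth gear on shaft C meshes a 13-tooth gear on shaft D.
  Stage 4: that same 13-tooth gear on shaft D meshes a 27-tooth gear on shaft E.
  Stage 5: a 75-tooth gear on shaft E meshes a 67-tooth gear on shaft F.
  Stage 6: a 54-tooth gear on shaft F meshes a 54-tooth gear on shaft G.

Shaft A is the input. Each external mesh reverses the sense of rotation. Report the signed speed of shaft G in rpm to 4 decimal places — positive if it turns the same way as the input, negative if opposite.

Stage 1 [41T→47T]: ω = 1138.0000×41/47 = 992.7234 rpm, dir flips to −; running = −992.7234
Stage 2 [95T→94T]: ω = 992.7234×95/94 = 1003.2843 rpm, dir flips to +; running = +1003.2843
Stage 3 [33T→13T]: ω = 1003.2843×33/13 = 2546.7986 rpm, dir flips to −; running = −2546.7986
Stage 4 [13T→27T]: ω = 2546.7986×13/27 = 1226.2364 rpm, dir flips to +; running = +1226.2364
Stage 5 [75T→67T]: ω = 1226.2364×75/67 = 1372.6526 rpm, dir flips to −; running = −1372.6526
Stage 6 [54T→54T]: ω = 1372.6526×54/54 = 1372.6526 rpm, dir flips to +; running = +1372.6526

+1372.6526 rpm (same as input, |ω| = 1372.6526 rpm)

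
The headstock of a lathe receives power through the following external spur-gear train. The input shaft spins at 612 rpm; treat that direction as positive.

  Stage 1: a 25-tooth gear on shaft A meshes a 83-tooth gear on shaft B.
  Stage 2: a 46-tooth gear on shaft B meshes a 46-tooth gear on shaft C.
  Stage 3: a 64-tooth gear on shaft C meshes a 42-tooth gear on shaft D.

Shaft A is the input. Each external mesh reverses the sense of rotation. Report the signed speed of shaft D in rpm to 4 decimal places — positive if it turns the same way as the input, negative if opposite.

-280.8950 rpm (opposite to input, |ω| = 280.8950 rpm)

Stage 1 [25T→83T]: ω = 612.0000×25/83 = 184.3373 rpm, dir flips to −; running = −184.3373
Stage 2 [46T→46T]: ω = 184.3373×46/46 = 184.3373 rpm, dir flips to +; running = +184.3373
Stage 3 [64T→42T]: ω = 184.3373×64/42 = 280.8950 rpm, dir flips to −; running = −280.8950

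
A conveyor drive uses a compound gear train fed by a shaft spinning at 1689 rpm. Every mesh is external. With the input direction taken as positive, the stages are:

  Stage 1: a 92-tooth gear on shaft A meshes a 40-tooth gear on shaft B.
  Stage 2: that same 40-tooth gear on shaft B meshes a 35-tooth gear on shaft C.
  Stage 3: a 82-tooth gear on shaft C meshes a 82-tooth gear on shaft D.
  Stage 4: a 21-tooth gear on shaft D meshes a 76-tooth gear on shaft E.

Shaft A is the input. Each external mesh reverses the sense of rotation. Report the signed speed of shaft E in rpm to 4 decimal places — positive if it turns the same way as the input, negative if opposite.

+1226.7474 rpm (same as input, |ω| = 1226.7474 rpm)

Stage 1 [92T→40T]: ω = 1689.0000×92/40 = 3884.7000 rpm, dir flips to −; running = −3884.7000
Stage 2 [40T→35T]: ω = 3884.7000×40/35 = 4439.6571 rpm, dir flips to +; running = +4439.6571
Stage 3 [82T→82T]: ω = 4439.6571×82/82 = 4439.6571 rpm, dir flips to −; running = −4439.6571
Stage 4 [21T→76T]: ω = 4439.6571×21/76 = 1226.7474 rpm, dir flips to +; running = +1226.7474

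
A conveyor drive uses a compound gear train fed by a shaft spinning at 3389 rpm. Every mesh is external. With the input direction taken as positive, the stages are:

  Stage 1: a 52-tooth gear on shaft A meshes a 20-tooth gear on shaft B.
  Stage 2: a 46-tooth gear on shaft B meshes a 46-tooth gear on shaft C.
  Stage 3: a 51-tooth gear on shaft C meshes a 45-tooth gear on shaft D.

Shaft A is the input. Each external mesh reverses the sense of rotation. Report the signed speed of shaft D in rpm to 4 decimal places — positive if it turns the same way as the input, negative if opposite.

Stage 1 [52T→20T]: ω = 3389.0000×52/20 = 8811.4000 rpm, dir flips to −; running = −8811.4000
Stage 2 [46T→46T]: ω = 8811.4000×46/46 = 8811.4000 rpm, dir flips to +; running = +8811.4000
Stage 3 [51T→45T]: ω = 8811.4000×51/45 = 9986.2533 rpm, dir flips to −; running = −9986.2533

-9986.2533 rpm (opposite to input, |ω| = 9986.2533 rpm)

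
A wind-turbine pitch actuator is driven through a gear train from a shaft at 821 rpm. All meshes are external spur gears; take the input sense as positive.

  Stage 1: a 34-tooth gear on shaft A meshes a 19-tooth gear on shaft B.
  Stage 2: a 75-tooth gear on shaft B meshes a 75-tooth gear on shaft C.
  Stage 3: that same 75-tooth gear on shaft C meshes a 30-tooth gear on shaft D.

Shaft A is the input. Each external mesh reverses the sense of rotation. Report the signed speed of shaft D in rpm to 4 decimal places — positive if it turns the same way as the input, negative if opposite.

Stage 1 [34T→19T]: ω = 821.0000×34/19 = 1469.1579 rpm, dir flips to −; running = −1469.1579
Stage 2 [75T→75T]: ω = 1469.1579×75/75 = 1469.1579 rpm, dir flips to +; running = +1469.1579
Stage 3 [75T→30T]: ω = 1469.1579×75/30 = 3672.8947 rpm, dir flips to −; running = −3672.8947

-3672.8947 rpm (opposite to input, |ω| = 3672.8947 rpm)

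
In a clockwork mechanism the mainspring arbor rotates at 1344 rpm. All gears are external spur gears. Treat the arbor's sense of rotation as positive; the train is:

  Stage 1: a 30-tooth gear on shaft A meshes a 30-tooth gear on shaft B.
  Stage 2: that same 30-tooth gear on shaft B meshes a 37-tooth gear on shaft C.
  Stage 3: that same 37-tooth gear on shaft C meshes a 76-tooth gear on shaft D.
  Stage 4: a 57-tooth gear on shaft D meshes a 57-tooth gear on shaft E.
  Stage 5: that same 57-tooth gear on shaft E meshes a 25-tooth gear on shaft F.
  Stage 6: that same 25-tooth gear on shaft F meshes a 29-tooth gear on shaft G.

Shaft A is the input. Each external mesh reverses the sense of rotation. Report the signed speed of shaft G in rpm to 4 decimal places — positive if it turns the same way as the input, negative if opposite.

+1042.7586 rpm (same as input, |ω| = 1042.7586 rpm)

Stage 1 [30T→30T]: ω = 1344.0000×30/30 = 1344.0000 rpm, dir flips to −; running = −1344.0000
Stage 2 [30T→37T]: ω = 1344.0000×30/37 = 1089.7297 rpm, dir flips to +; running = +1089.7297
Stage 3 [37T→76T]: ω = 1089.7297×37/76 = 530.5263 rpm, dir flips to −; running = −530.5263
Stage 4 [57T→57T]: ω = 530.5263×57/57 = 530.5263 rpm, dir flips to +; running = +530.5263
Stage 5 [57T→25T]: ω = 530.5263×57/25 = 1209.6000 rpm, dir flips to −; running = −1209.6000
Stage 6 [25T→29T]: ω = 1209.6000×25/29 = 1042.7586 rpm, dir flips to +; running = +1042.7586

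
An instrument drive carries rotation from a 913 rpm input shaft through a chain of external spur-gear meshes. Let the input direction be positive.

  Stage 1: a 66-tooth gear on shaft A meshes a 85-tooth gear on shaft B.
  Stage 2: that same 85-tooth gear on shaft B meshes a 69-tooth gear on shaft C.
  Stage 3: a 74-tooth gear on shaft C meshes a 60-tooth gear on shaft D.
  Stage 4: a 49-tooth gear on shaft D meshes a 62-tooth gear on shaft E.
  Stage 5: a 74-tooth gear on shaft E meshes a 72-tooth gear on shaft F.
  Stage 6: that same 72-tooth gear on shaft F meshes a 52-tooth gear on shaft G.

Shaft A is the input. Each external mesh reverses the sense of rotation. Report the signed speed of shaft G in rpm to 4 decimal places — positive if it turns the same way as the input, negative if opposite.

+1211.3757 rpm (same as input, |ω| = 1211.3757 rpm)

Stage 1 [66T→85T]: ω = 913.0000×66/85 = 708.9176 rpm, dir flips to −; running = −708.9176
Stage 2 [85T→69T]: ω = 708.9176×85/69 = 873.3043 rpm, dir flips to +; running = +873.3043
Stage 3 [74T→60T]: ω = 873.3043×74/60 = 1077.0754 rpm, dir flips to −; running = −1077.0754
Stage 4 [49T→62T]: ω = 1077.0754×49/62 = 851.2370 rpm, dir flips to +; running = +851.2370
Stage 5 [74T→72T]: ω = 851.2370×74/72 = 874.8825 rpm, dir flips to −; running = −874.8825
Stage 6 [72T→52T]: ω = 874.8825×72/52 = 1211.3757 rpm, dir flips to +; running = +1211.3757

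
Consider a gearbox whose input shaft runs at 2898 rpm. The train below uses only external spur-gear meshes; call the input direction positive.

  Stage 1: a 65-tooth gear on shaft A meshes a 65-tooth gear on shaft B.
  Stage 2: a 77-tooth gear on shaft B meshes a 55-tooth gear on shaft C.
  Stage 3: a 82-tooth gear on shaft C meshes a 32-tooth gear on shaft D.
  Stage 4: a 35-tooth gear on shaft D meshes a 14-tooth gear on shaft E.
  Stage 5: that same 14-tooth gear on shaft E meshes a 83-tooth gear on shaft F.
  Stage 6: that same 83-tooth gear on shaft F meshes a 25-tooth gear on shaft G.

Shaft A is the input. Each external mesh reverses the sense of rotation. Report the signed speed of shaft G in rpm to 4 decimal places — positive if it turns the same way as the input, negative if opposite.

+14555.2050 rpm (same as input, |ω| = 14555.2050 rpm)

Stage 1 [65T→65T]: ω = 2898.0000×65/65 = 2898.0000 rpm, dir flips to −; running = −2898.0000
Stage 2 [77T→55T]: ω = 2898.0000×77/55 = 4057.2000 rpm, dir flips to +; running = +4057.2000
Stage 3 [82T→32T]: ω = 4057.2000×82/32 = 10396.5750 rpm, dir flips to −; running = −10396.5750
Stage 4 [35T→14T]: ω = 10396.5750×35/14 = 25991.4375 rpm, dir flips to +; running = +25991.4375
Stage 5 [14T→83T]: ω = 25991.4375×14/83 = 4384.0979 rpm, dir flips to −; running = −4384.0979
Stage 6 [83T→25T]: ω = 4384.0979×83/25 = 14555.2050 rpm, dir flips to +; running = +14555.2050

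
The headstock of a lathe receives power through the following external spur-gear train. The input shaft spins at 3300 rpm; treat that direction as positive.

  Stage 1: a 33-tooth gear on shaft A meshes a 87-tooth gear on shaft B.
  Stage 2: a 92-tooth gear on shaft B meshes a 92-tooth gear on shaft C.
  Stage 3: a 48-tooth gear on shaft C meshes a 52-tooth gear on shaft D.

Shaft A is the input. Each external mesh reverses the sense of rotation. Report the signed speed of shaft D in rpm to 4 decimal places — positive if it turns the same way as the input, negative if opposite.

Stage 1 [33T→87T]: ω = 3300.0000×33/87 = 1251.7241 rpm, dir flips to −; running = −1251.7241
Stage 2 [92T→92T]: ω = 1251.7241×92/92 = 1251.7241 rpm, dir flips to +; running = +1251.7241
Stage 3 [48T→52T]: ω = 1251.7241×48/52 = 1155.4377 rpm, dir flips to −; running = −1155.4377

-1155.4377 rpm (opposite to input, |ω| = 1155.4377 rpm)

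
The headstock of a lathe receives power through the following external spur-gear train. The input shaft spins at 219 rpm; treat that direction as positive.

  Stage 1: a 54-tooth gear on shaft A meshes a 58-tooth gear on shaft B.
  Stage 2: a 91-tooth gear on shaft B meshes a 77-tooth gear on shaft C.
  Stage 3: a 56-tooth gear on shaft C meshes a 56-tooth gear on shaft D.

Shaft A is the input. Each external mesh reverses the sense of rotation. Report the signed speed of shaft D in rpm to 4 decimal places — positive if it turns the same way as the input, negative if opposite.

Stage 1 [54T→58T]: ω = 219.0000×54/58 = 203.8966 rpm, dir flips to −; running = −203.8966
Stage 2 [91T→77T]: ω = 203.8966×91/77 = 240.9687 rpm, dir flips to +; running = +240.9687
Stage 3 [56T→56T]: ω = 240.9687×56/56 = 240.9687 rpm, dir flips to −; running = −240.9687

-240.9687 rpm (opposite to input, |ω| = 240.9687 rpm)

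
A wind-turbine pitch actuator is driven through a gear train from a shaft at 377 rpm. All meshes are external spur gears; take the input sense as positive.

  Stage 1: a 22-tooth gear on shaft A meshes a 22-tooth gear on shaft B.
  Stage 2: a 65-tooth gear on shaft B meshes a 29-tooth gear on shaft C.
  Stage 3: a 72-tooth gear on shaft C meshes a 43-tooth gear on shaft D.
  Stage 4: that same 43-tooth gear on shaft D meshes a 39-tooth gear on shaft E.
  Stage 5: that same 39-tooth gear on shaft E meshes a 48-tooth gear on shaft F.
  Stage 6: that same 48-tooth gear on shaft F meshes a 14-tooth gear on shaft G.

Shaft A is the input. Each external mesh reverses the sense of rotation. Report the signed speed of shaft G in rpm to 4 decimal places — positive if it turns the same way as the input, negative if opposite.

Stage 1 [22T→22T]: ω = 377.0000×22/22 = 377.0000 rpm, dir flips to −; running = −377.0000
Stage 2 [65T→29T]: ω = 377.0000×65/29 = 845.0000 rpm, dir flips to +; running = +845.0000
Stage 3 [72T→43T]: ω = 845.0000×72/43 = 1414.8837 rpm, dir flips to −; running = −1414.8837
Stage 4 [43T→39T]: ω = 1414.8837×43/39 = 1560.0000 rpm, dir flips to +; running = +1560.0000
Stage 5 [39T→48T]: ω = 1560.0000×39/48 = 1267.5000 rpm, dir flips to −; running = −1267.5000
Stage 6 [48T→14T]: ω = 1267.5000×48/14 = 4345.7143 rpm, dir flips to +; running = +4345.7143

+4345.7143 rpm (same as input, |ω| = 4345.7143 rpm)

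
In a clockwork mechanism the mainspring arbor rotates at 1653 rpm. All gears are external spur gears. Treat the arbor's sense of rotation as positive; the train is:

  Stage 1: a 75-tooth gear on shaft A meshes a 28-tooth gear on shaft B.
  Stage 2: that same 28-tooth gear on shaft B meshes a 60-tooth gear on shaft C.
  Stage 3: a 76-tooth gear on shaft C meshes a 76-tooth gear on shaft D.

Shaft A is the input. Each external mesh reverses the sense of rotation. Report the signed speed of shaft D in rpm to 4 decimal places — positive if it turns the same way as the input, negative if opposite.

-2066.2500 rpm (opposite to input, |ω| = 2066.2500 rpm)

Stage 1 [75T→28T]: ω = 1653.0000×75/28 = 4427.6786 rpm, dir flips to −; running = −4427.6786
Stage 2 [28T→60T]: ω = 4427.6786×28/60 = 2066.2500 rpm, dir flips to +; running = +2066.2500
Stage 3 [76T→76T]: ω = 2066.2500×76/76 = 2066.2500 rpm, dir flips to −; running = −2066.2500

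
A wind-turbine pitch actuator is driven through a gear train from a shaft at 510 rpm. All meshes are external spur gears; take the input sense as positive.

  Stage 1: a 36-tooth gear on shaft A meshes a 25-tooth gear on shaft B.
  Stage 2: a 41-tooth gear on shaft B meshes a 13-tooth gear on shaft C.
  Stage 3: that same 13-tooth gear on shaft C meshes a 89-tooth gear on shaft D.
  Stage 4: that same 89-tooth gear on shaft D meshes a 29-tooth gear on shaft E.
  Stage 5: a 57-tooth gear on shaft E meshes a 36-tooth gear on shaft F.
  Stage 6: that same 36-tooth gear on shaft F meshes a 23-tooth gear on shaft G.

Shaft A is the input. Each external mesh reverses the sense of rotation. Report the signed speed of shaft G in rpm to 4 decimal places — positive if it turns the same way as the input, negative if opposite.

Stage 1 [36T→25T]: ω = 510.0000×36/25 = 734.4000 rpm, dir flips to −; running = −734.4000
Stage 2 [41T→13T]: ω = 734.4000×41/13 = 2316.1846 rpm, dir flips to +; running = +2316.1846
Stage 3 [13T→89T]: ω = 2316.1846×13/89 = 338.3191 rpm, dir flips to −; running = −338.3191
Stage 4 [89T→29T]: ω = 338.3191×89/29 = 1038.2897 rpm, dir flips to +; running = +1038.2897
Stage 5 [57T→36T]: ω = 1038.2897×57/36 = 1643.9586 rpm, dir flips to −; running = −1643.9586
Stage 6 [36T→23T]: ω = 1643.9586×36/23 = 2573.1526 rpm, dir flips to +; running = +2573.1526

+2573.1526 rpm (same as input, |ω| = 2573.1526 rpm)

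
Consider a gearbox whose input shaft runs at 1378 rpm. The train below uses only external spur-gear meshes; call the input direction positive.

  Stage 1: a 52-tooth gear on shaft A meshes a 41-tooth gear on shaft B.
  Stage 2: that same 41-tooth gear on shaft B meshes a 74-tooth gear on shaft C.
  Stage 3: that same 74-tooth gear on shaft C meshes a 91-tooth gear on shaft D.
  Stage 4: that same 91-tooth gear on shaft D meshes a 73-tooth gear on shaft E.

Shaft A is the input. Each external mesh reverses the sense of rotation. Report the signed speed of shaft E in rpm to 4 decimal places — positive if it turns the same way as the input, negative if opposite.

+981.5890 rpm (same as input, |ω| = 981.5890 rpm)

Stage 1 [52T→41T]: ω = 1378.0000×52/41 = 1747.7073 rpm, dir flips to −; running = −1747.7073
Stage 2 [41T→74T]: ω = 1747.7073×41/74 = 968.3243 rpm, dir flips to +; running = +968.3243
Stage 3 [74T→91T]: ω = 968.3243×74/91 = 787.4286 rpm, dir flips to −; running = −787.4286
Stage 4 [91T→73T]: ω = 787.4286×91/73 = 981.5890 rpm, dir flips to +; running = +981.5890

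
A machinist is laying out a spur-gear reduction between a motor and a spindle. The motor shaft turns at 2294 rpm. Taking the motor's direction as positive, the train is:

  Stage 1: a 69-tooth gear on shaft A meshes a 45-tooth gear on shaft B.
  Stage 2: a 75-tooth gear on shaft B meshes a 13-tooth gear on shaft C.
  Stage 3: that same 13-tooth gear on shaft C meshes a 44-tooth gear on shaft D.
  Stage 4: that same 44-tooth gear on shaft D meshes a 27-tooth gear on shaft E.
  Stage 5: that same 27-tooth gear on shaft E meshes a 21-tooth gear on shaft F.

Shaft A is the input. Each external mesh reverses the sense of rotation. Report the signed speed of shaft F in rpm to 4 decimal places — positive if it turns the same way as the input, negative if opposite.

Stage 1 [69T→45T]: ω = 2294.0000×69/45 = 3517.4667 rpm, dir flips to −; running = −3517.4667
Stage 2 [75T→13T]: ω = 3517.4667×75/13 = 20293.0769 rpm, dir flips to +; running = +20293.0769
Stage 3 [13T→44T]: ω = 20293.0769×13/44 = 5995.6818 rpm, dir flips to −; running = −5995.6818
Stage 4 [44T→27T]: ω = 5995.6818×44/27 = 9770.7407 rpm, dir flips to +; running = +9770.7407
Stage 5 [27T→21T]: ω = 9770.7407×27/21 = 12562.3810 rpm, dir flips to −; running = −12562.3810

-12562.3810 rpm (opposite to input, |ω| = 12562.3810 rpm)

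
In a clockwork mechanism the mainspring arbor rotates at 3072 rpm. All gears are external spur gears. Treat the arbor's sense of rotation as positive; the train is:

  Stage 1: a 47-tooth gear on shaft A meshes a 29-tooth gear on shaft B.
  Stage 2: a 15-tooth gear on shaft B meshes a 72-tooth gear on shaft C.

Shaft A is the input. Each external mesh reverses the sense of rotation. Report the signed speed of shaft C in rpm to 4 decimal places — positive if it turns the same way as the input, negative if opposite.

Stage 1 [47T→29T]: ω = 3072.0000×47/29 = 4978.7586 rpm, dir flips to −; running = −4978.7586
Stage 2 [15T→72T]: ω = 4978.7586×15/72 = 1037.2414 rpm, dir flips to +; running = +1037.2414

+1037.2414 rpm (same as input, |ω| = 1037.2414 rpm)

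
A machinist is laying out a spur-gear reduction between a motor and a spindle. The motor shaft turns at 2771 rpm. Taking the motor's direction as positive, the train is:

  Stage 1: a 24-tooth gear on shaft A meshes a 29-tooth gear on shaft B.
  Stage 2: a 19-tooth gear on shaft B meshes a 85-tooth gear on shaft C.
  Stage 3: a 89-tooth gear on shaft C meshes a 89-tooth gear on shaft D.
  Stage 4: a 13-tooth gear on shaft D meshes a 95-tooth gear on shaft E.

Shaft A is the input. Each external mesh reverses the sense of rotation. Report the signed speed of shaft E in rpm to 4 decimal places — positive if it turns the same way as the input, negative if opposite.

Stage 1 [24T→29T]: ω = 2771.0000×24/29 = 2293.2414 rpm, dir flips to −; running = −2293.2414
Stage 2 [19T→85T]: ω = 2293.2414×19/85 = 512.6069 rpm, dir flips to +; running = +512.6069
Stage 3 [89T→89T]: ω = 512.6069×89/89 = 512.6069 rpm, dir flips to −; running = −512.6069
Stage 4 [13T→95T]: ω = 512.6069×13/95 = 70.1462 rpm, dir flips to +; running = +70.1462

+70.1462 rpm (same as input, |ω| = 70.1462 rpm)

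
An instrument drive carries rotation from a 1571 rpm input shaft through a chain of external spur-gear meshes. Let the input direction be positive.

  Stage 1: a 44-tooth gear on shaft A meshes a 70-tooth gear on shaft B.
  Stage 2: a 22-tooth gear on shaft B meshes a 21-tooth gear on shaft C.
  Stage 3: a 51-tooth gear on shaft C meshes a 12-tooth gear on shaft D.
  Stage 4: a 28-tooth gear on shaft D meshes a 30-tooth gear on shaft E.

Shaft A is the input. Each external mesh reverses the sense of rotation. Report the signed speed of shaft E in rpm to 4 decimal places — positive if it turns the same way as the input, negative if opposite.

Stage 1 [44T→70T]: ω = 1571.0000×44/70 = 987.4857 rpm, dir flips to −; running = −987.4857
Stage 2 [22T→21T]: ω = 987.4857×22/21 = 1034.5088 rpm, dir flips to +; running = +1034.5088
Stage 3 [51T→12T]: ω = 1034.5088×51/12 = 4396.6626 rpm, dir flips to −; running = −4396.6626
Stage 4 [28T→30T]: ω = 4396.6626×28/30 = 4103.5517 rpm, dir flips to +; running = +4103.5517

+4103.5517 rpm (same as input, |ω| = 4103.5517 rpm)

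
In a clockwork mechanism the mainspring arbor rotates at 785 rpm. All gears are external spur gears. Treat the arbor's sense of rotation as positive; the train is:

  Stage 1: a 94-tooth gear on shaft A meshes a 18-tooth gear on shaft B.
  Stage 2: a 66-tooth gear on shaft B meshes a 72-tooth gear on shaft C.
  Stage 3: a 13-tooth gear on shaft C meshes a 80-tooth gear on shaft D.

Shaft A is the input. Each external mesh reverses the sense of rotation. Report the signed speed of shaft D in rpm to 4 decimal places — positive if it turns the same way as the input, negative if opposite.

Stage 1 [94T→18T]: ω = 785.0000×94/18 = 4099.4444 rpm, dir flips to −; running = −4099.4444
Stage 2 [66T→72T]: ω = 4099.4444×66/72 = 3757.8241 rpm, dir flips to +; running = +3757.8241
Stage 3 [13T→80T]: ω = 3757.8241×13/80 = 610.6464 rpm, dir flips to −; running = −610.6464

-610.6464 rpm (opposite to input, |ω| = 610.6464 rpm)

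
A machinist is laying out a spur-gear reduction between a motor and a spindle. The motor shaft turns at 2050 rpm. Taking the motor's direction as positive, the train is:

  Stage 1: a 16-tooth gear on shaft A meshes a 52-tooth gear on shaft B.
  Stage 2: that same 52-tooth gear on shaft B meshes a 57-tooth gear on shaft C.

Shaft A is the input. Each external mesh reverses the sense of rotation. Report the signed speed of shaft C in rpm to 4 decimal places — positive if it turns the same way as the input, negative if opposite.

+575.4386 rpm (same as input, |ω| = 575.4386 rpm)

Stage 1 [16T→52T]: ω = 2050.0000×16/52 = 630.7692 rpm, dir flips to −; running = −630.7692
Stage 2 [52T→57T]: ω = 630.7692×52/57 = 575.4386 rpm, dir flips to +; running = +575.4386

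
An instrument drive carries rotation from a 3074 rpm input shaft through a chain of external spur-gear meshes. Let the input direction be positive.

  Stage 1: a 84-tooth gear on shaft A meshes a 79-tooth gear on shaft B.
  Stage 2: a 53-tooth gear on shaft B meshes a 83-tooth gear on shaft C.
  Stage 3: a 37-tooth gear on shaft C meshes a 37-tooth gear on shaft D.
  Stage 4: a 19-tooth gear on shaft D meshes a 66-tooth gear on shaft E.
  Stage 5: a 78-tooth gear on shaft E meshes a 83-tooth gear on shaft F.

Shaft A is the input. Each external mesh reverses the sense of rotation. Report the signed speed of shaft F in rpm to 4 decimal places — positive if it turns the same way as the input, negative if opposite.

Stage 1 [84T→79T]: ω = 3074.0000×84/79 = 3268.5570 rpm, dir flips to −; running = −3268.5570
Stage 2 [53T→83T]: ω = 3268.5570×53/83 = 2087.1508 rpm, dir flips to +; running = +2087.1508
Stage 3 [37T→37T]: ω = 2087.1508×37/37 = 2087.1508 rpm, dir flips to −; running = −2087.1508
Stage 4 [19T→66T]: ω = 2087.1508×19/66 = 600.8465 rpm, dir flips to +; running = +600.8465
Stage 5 [78T→83T]: ω = 600.8465×78/83 = 564.6509 rpm, dir flips to −; running = −564.6509

-564.6509 rpm (opposite to input, |ω| = 564.6509 rpm)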